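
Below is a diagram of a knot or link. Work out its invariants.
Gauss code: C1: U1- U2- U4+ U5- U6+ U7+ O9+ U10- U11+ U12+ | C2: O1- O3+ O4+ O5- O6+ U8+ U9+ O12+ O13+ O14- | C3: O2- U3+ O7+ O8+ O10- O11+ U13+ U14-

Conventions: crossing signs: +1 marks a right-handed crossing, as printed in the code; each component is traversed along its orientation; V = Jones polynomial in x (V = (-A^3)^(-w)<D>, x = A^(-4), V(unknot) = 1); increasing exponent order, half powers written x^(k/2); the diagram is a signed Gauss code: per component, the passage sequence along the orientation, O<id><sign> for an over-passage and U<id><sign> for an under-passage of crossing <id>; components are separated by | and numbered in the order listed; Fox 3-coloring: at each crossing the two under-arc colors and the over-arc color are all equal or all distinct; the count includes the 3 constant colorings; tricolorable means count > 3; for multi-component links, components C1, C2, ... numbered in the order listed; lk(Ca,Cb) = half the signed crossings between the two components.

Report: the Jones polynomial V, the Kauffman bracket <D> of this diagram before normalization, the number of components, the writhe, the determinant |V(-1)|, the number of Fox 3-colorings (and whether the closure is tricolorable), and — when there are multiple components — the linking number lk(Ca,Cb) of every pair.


V(x) = x + 2x^3 + x^5
bracket: A^-8 + 2 + A^8, w = +4
3 components, writhe +4, over 14 crossings
lk(C1,C2) = +1
linking number lk(C1,C3) = 0
lk(C2,C3): +1
det 4, colorings 3 of 3^14 — not tricolorable
observation: span 4 respects span(V) <= c + mu - 1 = 16 for this 3-component diagram


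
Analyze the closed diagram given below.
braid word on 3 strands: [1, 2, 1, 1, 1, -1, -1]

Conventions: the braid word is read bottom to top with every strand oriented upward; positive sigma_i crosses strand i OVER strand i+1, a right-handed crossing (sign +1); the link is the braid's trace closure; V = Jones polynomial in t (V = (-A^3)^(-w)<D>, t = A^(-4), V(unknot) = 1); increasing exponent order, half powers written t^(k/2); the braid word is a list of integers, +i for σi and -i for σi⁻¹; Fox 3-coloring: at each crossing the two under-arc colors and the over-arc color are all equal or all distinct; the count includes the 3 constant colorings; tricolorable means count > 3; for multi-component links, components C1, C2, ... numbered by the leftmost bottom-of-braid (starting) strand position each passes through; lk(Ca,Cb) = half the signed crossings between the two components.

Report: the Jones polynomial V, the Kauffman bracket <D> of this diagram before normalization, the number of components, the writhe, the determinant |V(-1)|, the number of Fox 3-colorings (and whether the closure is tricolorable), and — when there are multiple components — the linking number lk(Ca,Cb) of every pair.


V(t) = -t^(1/2) - t^(5/2)
bracket: A^-1 + A^7, w = +3
2 components, writhe +3, over 7 crossings
lk(C1,C2) = +1
det 2, colorings 3 of 3^7 — not tricolorable
observation: the 1 component pair carries total linking +1


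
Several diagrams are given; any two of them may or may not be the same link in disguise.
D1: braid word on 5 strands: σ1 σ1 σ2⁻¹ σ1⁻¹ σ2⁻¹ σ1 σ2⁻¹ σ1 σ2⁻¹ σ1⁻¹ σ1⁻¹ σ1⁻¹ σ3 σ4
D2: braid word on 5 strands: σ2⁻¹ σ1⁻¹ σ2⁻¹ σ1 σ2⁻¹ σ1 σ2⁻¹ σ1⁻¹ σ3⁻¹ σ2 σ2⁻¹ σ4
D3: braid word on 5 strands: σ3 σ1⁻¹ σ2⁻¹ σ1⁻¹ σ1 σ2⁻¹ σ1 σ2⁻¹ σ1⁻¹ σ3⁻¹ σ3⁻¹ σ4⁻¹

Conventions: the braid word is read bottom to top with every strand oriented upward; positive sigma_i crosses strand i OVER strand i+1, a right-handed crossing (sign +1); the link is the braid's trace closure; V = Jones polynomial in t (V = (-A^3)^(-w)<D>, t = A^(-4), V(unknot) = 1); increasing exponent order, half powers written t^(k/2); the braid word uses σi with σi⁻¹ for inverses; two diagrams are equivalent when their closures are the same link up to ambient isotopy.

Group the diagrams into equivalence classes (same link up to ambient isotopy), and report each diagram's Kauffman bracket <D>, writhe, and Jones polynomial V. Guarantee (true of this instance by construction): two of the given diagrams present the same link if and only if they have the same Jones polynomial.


grouping into links: {D1, D2, D3}
V(D1) = -t^-6 + t^-5 - t^-4 + 2t^-3 - t^-2 + t^-1  (w -2, c 14, <D> = A^-2 - A^2 + 2A^6 - A^10 + A^14 - A^18)
V(D2) = -t^-6 + t^-5 - t^-4 + 2t^-3 - t^-2 + t^-1  [12 crossings, <D> = A^-8 - A^-4 + 2 - A^4 + A^8 - A^12, w = -4]
V(D3) = -t^-6 + t^-5 - t^-4 + 2t^-3 - t^-2 + t^-1  (w -6, c 12, <D> = A^-14 - A^-10 + 2A^-6 - A^-2 + A^2 - A^6)
key observation: one V(t) for all 3 diagrams — one class (guaranteed)


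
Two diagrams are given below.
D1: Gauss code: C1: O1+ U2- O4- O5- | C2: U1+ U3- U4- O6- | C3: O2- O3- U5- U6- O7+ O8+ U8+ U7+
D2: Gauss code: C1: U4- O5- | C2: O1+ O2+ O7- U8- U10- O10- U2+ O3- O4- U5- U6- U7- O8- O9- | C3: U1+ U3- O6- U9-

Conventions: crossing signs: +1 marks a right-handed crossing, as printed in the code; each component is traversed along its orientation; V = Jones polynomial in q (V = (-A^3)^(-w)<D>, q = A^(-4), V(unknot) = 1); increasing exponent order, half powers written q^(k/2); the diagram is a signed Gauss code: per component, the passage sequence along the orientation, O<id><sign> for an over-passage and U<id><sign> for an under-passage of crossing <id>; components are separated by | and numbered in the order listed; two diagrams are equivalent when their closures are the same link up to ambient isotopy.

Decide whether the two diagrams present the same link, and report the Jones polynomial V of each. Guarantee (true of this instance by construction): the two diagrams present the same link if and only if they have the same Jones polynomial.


equivalent: yes
V(D1) = q^-5 + 2q^-3 + q^-1  (w -2, c 8, <D> = A^-2 + 2A^6 + A^14)
D2 (bracket A^-14 + 2A^-6 + A^2; 10 crossings at w = -6): V = q^-5 + 2q^-3 + q^-1
why: all 2 diagrams share one V(q), hence one class


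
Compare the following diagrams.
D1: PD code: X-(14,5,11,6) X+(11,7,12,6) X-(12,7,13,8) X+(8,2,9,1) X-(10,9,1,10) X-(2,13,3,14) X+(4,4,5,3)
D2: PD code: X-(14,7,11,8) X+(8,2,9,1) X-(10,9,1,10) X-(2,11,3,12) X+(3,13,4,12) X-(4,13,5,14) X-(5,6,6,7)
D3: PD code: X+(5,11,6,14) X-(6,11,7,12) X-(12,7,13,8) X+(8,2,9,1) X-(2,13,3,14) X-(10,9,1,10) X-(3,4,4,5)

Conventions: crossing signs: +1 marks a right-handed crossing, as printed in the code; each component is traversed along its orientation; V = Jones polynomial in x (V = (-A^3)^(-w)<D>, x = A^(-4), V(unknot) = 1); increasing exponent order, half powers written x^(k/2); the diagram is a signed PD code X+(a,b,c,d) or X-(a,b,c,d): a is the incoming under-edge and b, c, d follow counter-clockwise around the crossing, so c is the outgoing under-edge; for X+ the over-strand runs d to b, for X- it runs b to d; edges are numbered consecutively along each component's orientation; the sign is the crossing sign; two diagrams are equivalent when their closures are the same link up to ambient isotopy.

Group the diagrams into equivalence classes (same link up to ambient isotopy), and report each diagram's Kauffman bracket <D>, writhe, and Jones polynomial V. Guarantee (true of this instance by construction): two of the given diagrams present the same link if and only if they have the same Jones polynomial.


equivalence classes: {D1, D2, D3}
D1 (bracket A^-1 + A^7; 7 crossings at w = -1): V = -x^(-5/2) - x^(-1/2)
D2 (bracket A^-7 + A; 7 crossings at w = -3): V = -x^(-5/2) - x^(-1/2)
V(D3) = -x^(-5/2) - x^(-1/2)  [7 crossings, <D> = A^-7 + A, w = -3]
key observation: all 3 diagrams share one V(x), hence one class


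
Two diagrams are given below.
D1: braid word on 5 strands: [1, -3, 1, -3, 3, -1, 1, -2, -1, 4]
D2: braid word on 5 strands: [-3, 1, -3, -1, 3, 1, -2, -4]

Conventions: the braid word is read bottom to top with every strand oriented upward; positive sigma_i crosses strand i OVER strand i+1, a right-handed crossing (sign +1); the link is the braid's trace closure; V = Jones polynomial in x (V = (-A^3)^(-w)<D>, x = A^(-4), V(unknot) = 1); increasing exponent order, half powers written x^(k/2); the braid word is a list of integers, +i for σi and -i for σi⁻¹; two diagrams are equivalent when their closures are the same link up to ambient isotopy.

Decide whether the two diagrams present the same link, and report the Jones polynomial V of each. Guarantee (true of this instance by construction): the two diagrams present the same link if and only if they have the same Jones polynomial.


same link: yes
V(D1) = 1  [10 crossings, <D> = 1, w = 0]
V(D2) = 1  (w -2, c 8, <D> = A^-6)
note: Markov moves rewrite D1 (10 crossings) into D2 (8)


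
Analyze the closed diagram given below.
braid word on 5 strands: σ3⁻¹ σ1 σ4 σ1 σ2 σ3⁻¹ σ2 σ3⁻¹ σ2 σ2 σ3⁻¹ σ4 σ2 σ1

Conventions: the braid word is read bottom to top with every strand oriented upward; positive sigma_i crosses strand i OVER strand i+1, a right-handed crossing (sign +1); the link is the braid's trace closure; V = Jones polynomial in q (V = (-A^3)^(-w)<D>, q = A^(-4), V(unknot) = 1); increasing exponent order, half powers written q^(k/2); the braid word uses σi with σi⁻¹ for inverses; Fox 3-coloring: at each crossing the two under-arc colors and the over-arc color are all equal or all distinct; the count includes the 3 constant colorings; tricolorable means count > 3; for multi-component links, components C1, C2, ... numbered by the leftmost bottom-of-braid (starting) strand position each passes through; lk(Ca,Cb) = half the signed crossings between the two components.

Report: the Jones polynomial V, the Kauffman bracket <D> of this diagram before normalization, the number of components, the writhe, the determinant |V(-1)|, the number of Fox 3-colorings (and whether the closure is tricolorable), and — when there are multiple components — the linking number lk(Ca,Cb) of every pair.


Jones polynomial: V(q) = q^-2 - 5q^-1 + 12 - 23q + 40q^2 - 55q^3 + 68q^4 - 74q^5 + 71q^6 - 60q^7 + 44q^8 - 28q^9 + 14q^10 - 5q^11 + q^12
<D> = A^-30 - 5A^-26 + 14A^-22 - 28A^-18 + 44A^-14 - 60A^-10 + 71A^-6 - 74A^-2 + 68A^2 - 55A^6 + 40A^10 - 23A^14 + 12A^18 - 5A^22 + A^26; writhe +6
components 1, writhe +6 (14 crossings)
3-colorings: 9 of 3^14, det 501 — tricolorable
note: V spans 14 powers of q: at least 14 crossings in any diagram


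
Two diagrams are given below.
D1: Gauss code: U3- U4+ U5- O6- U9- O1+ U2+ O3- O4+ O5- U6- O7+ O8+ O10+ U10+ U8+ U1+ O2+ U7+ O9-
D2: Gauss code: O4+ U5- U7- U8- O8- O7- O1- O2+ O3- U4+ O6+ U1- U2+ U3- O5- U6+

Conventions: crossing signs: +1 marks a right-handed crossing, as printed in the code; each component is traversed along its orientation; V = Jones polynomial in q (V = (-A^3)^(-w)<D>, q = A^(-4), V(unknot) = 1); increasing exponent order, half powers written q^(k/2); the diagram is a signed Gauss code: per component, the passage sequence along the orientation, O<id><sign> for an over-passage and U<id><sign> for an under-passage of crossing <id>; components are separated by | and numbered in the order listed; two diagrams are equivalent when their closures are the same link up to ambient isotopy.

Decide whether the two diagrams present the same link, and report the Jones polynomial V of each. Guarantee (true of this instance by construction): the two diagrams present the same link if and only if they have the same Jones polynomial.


same link: no
V(D1) = -q^-3 + 2q^-2 - 2q^-1 + 3 - 2q + 2q^2 - q^3  [10 crossings, <D> = -A^-6 + 2A^-2 - 2A^2 + 3A^6 - 2A^10 + 2A^14 - A^18, w = +2]
V(D2) = q^-2 - q^-1 + 1 - q + q^2  (w -2, c 8, <D> = A^-14 - A^-10 + A^-6 - A^-2 + A^2)
note: 2 values of V(q) split the 2 diagrams


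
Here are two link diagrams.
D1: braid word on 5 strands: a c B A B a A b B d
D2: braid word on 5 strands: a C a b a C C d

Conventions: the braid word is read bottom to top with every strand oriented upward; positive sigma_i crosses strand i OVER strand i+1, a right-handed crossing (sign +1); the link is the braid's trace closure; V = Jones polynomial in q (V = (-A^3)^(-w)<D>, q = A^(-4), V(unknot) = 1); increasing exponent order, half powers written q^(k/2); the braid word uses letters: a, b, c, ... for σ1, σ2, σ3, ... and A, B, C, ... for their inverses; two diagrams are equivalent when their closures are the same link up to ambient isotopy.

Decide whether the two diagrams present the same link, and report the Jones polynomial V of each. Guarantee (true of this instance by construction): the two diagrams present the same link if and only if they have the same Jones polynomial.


same link: no
V(D1) = 1  [10 crossings, <D> = 1, w = 0]
V(D2) = -q^-3 + q^-2 - q^-1 + 3 - q + q^2 - q^3  [8 crossings, <D> = -A^-6 + A^-2 - A^2 + 3A^6 - A^10 + A^14 - A^18, w = +2]
insight: comparing 2 Jones polynomials yields 2 groups


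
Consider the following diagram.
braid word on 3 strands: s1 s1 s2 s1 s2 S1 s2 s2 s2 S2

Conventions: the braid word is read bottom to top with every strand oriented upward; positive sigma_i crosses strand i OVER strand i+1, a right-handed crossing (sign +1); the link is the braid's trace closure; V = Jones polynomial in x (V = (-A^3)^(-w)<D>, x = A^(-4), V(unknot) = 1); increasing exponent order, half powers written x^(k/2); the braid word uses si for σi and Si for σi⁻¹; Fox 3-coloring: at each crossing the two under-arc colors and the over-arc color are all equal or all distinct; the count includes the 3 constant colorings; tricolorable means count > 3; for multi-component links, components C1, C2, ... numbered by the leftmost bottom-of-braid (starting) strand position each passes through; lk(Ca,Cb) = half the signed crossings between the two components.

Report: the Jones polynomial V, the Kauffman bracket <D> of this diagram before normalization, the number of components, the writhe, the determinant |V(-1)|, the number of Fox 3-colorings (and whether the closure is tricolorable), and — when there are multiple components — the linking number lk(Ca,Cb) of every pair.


Jones polynomial: V(x) = x^2 + 2x^4 - 2x^5 + x^6 - 2x^7 + x^8
<D> = A^-14 - 2A^-10 + A^-6 - 2A^-2 + 2A^2 + A^10; writhe +6
components 1, writhe +6 (10 crossings)
3-colorings: 27 of 3^10, det 9 — tricolorable
note: det 9 = |V(-1)|; divisible by 3, so tricolorable


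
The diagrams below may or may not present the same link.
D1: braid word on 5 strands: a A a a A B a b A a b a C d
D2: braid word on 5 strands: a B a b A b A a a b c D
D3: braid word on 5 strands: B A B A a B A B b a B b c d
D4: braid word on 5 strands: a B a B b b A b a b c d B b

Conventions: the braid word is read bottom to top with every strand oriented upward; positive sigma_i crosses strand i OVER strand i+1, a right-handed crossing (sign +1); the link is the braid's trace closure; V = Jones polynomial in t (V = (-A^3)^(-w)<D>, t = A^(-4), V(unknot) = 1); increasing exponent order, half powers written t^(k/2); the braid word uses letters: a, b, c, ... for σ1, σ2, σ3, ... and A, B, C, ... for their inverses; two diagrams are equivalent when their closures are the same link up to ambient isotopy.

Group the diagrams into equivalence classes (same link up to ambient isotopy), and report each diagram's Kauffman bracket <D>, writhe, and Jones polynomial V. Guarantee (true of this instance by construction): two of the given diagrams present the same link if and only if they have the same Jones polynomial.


classes: {D1, D2, D4} | {D3}
V(D1) = t - t^2 + 2t^3 - t^4 + t^5 - t^6  [14 crossings, <D> = -A^-12 + A^-8 - A^-4 + 2 - A^4 + A^8, w = +4]
V(D2) = t - t^2 + 2t^3 - t^4 + t^5 - t^6  [12 crossings, <D> = -A^-12 + A^-8 - A^-4 + 2 - A^4 + A^8, w = +4]
V(D3) = -t^-4 + t^-3 + t^-1  [14 crossings, <D> = A^-2 + A^6 - A^10, w = -2]
V(D4) = t - t^2 + 2t^3 - t^4 + t^5 - t^6  [14 crossings, <D> = -A^-6 + A^-2 - A^2 + 2A^6 - A^10 + A^14, w = +6]
note: comparing 4 Jones polynomials yields 2 groups


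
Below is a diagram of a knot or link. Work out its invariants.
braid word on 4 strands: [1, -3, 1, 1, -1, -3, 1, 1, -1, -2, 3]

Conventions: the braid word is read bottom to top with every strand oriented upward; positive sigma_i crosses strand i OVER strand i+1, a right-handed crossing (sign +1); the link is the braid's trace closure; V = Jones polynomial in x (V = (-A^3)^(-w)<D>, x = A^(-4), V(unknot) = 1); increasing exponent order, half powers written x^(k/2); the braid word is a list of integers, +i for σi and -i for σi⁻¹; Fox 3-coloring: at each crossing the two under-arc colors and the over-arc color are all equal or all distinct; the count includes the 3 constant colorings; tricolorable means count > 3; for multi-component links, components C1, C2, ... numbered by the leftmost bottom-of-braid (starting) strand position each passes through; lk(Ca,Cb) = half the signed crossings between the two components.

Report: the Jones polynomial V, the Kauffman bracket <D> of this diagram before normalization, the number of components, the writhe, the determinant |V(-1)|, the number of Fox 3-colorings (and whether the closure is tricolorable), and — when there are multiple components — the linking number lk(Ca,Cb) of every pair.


V(x) = x + x^3 - x^4
bracket: A^-13 - A^-9 - A^-1, w = +1
1 component, writhe +1, over 11 crossings
det 3, colorings 9 of 3^11 — tricolorable
observation: |V(-1)| = 3: so tricolorable, since 3 divides 3


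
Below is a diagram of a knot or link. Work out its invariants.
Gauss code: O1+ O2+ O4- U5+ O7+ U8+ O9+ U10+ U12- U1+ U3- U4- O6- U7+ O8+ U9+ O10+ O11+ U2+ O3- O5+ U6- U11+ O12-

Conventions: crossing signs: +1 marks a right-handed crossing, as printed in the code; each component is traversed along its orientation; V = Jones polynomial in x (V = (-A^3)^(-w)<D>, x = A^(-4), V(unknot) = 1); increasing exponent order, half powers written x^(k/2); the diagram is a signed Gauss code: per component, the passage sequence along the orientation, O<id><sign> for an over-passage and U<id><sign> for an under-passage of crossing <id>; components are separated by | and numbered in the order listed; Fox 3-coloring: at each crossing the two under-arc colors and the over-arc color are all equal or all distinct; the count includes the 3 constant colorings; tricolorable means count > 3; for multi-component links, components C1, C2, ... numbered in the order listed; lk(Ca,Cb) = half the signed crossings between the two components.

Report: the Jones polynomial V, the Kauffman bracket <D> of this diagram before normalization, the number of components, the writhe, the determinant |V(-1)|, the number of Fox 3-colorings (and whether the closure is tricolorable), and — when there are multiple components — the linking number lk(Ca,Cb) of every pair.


V(x) = 1 - x + 3x^2 - 3x^3 + 3x^4 - 4x^5 + 3x^6 - 2x^7 + x^8
bracket: A^-20 - 2A^-16 + 3A^-12 - 4A^-8 + 3A^-4 - 3 + 3A^4 - A^8 + A^12, w = +4
1 component, writhe +4, over 12 crossings
det 21, colorings 9 of 3^12 — tricolorable
observation: V spans 8 powers of x: at least 8 crossings in any diagram


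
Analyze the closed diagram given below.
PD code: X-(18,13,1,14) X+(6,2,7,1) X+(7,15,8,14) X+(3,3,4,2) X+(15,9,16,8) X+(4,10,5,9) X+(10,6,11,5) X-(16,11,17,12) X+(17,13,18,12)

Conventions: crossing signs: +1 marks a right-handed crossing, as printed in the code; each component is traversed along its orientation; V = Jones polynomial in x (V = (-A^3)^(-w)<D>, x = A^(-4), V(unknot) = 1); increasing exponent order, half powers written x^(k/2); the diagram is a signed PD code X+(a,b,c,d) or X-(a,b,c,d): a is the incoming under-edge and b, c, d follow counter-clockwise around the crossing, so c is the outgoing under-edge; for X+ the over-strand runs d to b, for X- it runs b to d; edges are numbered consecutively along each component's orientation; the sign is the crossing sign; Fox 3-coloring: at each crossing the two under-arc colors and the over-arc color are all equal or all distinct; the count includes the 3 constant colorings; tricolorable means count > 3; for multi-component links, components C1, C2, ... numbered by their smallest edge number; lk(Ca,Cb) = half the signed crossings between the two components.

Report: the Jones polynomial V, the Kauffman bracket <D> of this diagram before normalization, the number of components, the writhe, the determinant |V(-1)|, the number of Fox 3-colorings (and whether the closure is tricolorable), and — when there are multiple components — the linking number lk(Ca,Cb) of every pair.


V = x - x^2 + 2x^3 - x^4 + x^5 - x^6
<D> = A^-9 - A^-5 + A^-1 - 2A^3 + A^7 - A^11 (w = +5)
1 component over 9 crossings, w = +5
3 Fox colorings among 3^9, |V(-1)| = 7: not tricolorable
why: |V(-1)| = 7: so not tricolorable, since 3 does not divide 7


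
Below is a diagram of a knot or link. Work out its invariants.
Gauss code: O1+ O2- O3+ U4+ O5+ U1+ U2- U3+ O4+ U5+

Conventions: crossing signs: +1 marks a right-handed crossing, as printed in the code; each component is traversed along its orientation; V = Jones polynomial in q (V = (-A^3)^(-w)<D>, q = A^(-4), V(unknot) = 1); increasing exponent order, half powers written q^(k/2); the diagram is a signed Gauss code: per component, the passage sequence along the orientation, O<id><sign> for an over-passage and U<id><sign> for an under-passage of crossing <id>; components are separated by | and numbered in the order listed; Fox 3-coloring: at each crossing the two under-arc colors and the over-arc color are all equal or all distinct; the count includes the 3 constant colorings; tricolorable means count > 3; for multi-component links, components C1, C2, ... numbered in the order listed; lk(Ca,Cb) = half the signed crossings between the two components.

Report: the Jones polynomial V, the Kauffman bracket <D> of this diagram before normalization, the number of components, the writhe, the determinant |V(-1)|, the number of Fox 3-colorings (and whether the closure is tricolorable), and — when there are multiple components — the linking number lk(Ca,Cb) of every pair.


V = q + q^3 - q^4
<D> = A^-7 - A^-3 - A^5 (w = +3)
1 component over 5 crossings, w = +3
9 Fox colorings among 3^5, |V(-1)| = 3: tricolorable
why: the span of V is 3, forcing >= 3 crossings in any diagram


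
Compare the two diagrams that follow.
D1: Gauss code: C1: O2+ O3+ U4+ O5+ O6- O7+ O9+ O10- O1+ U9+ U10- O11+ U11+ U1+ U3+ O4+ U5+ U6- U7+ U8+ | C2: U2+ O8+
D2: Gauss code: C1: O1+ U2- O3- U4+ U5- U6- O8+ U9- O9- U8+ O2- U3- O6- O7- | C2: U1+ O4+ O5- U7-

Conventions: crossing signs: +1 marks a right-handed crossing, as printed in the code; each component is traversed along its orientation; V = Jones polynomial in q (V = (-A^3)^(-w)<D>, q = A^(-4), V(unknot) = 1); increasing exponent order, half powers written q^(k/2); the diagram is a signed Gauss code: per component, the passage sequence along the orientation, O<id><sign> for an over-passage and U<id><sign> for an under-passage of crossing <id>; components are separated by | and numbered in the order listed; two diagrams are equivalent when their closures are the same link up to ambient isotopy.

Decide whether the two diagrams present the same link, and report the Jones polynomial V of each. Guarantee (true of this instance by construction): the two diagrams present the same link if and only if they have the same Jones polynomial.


equivalent: no
V(D1) = -q^(3/2) - 2q^(7/2) + q^(9/2) - q^(11/2) + q^(13/2)  (w +7, c 11, <D> = -A^-5 + A^-1 - A^3 + 2A^7 + A^15)
V(D2) = q^(-9/2) - q^(-5/2) - q^(-3/2) - q^(-1/2)  (w -3, c 9, <D> = A^-7 + A^-3 + A - A^9)
why: 2 values of V(q) split the 2 diagrams


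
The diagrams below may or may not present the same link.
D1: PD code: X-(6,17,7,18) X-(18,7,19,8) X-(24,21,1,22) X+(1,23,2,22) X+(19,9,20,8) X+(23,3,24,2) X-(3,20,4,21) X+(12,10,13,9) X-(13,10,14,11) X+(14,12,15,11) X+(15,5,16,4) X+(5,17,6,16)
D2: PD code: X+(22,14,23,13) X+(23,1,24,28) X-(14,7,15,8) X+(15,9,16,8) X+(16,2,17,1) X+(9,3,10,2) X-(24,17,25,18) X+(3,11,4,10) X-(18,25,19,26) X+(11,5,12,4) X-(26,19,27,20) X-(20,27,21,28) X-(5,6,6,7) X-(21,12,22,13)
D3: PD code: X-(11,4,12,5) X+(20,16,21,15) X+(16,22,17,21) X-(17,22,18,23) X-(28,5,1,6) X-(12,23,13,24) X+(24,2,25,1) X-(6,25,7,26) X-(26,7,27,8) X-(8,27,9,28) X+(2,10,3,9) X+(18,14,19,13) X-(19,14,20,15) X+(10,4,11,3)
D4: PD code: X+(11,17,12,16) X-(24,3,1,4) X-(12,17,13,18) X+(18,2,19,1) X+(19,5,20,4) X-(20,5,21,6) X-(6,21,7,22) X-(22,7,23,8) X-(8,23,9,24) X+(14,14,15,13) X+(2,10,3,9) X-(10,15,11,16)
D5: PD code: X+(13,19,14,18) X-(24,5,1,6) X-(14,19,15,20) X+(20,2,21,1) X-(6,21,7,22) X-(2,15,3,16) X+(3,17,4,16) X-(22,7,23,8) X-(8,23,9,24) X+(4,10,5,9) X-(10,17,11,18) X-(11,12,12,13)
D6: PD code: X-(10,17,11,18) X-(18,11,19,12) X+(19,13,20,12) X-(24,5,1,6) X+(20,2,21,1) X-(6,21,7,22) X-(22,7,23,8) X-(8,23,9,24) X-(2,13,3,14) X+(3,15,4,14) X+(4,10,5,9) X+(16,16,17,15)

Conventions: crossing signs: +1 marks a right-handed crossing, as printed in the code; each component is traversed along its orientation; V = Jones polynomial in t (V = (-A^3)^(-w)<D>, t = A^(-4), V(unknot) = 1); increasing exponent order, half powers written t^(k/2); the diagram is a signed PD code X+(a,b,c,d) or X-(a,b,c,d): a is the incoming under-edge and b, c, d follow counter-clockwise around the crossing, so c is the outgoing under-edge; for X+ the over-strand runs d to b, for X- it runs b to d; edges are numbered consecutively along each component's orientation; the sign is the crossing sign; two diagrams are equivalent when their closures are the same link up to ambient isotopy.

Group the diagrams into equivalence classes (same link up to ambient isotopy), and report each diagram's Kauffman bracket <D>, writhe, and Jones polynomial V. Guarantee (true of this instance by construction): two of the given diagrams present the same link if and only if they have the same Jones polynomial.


classes: {D1} | {D2} | {D3, D4, D5, D6}
V(D1) = 1  [12 crossings, <D> = A^6, w = +2]
V(D2) = -t^-3 + t^-2 - t^-1 + 3 - t + t^2 - t^3  (w 0, c 14, <D> = -A^-12 + A^-8 - A^-4 + 3 - A^4 + A^8 - A^12)
V(D3) = t^-5 - 2t^-4 + 2t^-3 - 2t^-2 + 2t^-1 - 1 + t  [14 crossings, <D> = A^-10 - A^-6 + 2A^-2 - 2A^2 + 2A^6 - 2A^10 + A^14, w = -2]
D4 (bracket A^-10 - A^-6 + 2A^-2 - 2A^2 + 2A^6 - 2A^10 + A^14; 12 crossings at w = -2): V = t^-5 - 2t^-4 + 2t^-3 - 2t^-2 + 2t^-1 - 1 + t
V(D5) = t^-5 - 2t^-4 + 2t^-3 - 2t^-2 + 2t^-1 - 1 + t  (w -4, c 12, <D> = A^-16 - A^-12 + 2A^-8 - 2A^-4 + 2 - 2A^4 + A^8)
V(D6) = t^-5 - 2t^-4 + 2t^-3 - 2t^-2 + 2t^-1 - 1 + t  [12 crossings, <D> = A^-10 - A^-6 + 2A^-2 - 2A^2 + 2A^6 - 2A^10 + A^14, w = -2]
note: 3 values of V(t) split the 6 diagrams


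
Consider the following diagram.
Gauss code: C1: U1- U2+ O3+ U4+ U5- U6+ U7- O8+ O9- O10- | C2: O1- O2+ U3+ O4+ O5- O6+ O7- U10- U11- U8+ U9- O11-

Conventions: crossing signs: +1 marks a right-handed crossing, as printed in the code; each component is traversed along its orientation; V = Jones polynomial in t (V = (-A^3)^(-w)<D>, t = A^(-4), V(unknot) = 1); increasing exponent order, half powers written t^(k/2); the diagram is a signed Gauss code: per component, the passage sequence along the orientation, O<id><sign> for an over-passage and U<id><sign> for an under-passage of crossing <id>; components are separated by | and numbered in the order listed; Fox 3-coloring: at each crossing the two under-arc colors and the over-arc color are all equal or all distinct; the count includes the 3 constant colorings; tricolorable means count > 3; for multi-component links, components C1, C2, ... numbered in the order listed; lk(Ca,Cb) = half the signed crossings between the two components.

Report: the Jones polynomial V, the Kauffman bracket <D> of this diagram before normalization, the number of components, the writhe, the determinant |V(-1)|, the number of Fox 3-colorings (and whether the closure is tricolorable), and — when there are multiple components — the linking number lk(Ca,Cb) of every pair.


V(t) = -t^(-1/2) - t^(1/2)
bracket: A^-5 + A^-1, w = -1
2 components, writhe -1, over 11 crossings
lk(C1,C2) = 0
det 0, colorings 9 of 3^11 — tricolorable
observation: the 1 component pair carries total linking 0


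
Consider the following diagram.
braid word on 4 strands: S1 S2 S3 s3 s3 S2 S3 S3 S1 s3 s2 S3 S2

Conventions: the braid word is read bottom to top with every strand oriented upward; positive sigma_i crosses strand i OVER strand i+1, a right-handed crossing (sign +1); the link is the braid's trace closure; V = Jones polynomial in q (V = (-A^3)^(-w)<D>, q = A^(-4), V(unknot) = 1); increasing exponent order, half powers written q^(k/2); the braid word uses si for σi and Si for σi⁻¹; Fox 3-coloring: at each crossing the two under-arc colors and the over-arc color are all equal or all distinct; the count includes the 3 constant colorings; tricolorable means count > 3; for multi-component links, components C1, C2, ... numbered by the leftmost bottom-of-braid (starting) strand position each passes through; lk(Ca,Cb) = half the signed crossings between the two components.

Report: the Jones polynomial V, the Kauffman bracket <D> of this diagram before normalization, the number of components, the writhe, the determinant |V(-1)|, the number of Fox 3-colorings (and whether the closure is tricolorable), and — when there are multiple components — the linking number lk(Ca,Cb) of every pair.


Jones polynomial: V(q) = q^-7 - 2q^-6 + 2q^-5 - 3q^-4 + 3q^-3 - 2q^-2 + 2q^-1
<D> = -2A^-11 + 2A^-7 - 3A^-3 + 3A - 2A^5 + 2A^9 - A^13; writhe -5
components 1, writhe -5 (13 crossings)
3-colorings: 9 of 3^13, det 15 — tricolorable
note: the span of V is 6, forcing >= 6 crossings in any diagram


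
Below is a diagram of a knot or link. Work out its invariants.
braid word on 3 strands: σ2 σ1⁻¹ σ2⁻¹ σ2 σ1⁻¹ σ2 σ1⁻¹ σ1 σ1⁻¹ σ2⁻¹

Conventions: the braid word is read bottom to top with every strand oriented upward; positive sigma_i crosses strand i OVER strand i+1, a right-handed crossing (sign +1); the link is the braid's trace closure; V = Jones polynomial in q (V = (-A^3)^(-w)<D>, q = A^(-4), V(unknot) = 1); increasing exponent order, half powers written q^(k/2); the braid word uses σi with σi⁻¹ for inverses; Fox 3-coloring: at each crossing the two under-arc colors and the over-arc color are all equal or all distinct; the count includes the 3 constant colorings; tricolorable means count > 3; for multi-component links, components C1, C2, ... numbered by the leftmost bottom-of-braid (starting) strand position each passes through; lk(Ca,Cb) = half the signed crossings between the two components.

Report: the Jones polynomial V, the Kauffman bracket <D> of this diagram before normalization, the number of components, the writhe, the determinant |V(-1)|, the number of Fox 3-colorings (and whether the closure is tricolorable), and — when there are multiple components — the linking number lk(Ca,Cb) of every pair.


Jones polynomial: V(q) = -q^-4 + q^-3 + q^-1
<D> = A^-2 + A^6 - A^10; writhe -2
components 1, writhe -2 (10 crossings)
3-colorings: 9 of 3^10, det 3 — tricolorable
note: V spans 3 powers of q: at least 3 crossings in any diagram


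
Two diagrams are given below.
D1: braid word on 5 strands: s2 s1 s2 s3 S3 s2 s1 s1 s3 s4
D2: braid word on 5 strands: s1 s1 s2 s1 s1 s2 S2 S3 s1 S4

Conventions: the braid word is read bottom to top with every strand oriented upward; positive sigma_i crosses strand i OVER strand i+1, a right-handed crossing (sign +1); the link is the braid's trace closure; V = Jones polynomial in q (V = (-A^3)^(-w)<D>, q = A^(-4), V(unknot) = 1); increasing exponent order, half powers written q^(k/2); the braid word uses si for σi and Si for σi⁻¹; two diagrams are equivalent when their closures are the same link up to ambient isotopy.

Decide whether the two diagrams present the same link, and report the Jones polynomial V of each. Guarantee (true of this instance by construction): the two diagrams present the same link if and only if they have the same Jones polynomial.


equivalent: yes
V(D1) = q^2 + q^4 - q^5 + q^6 - q^7  (w +8, c 10, <D> = -A^-4 + 1 - A^4 + A^8 + A^16)
D2 (bracket -A^-16 + A^-12 - A^-8 + A^-4 + A^4; 10 crossings at w = +4): V = q^2 + q^4 - q^5 + q^6 - q^7
why: from 10 to 10 crossings by R-moves: one link, two diagrams


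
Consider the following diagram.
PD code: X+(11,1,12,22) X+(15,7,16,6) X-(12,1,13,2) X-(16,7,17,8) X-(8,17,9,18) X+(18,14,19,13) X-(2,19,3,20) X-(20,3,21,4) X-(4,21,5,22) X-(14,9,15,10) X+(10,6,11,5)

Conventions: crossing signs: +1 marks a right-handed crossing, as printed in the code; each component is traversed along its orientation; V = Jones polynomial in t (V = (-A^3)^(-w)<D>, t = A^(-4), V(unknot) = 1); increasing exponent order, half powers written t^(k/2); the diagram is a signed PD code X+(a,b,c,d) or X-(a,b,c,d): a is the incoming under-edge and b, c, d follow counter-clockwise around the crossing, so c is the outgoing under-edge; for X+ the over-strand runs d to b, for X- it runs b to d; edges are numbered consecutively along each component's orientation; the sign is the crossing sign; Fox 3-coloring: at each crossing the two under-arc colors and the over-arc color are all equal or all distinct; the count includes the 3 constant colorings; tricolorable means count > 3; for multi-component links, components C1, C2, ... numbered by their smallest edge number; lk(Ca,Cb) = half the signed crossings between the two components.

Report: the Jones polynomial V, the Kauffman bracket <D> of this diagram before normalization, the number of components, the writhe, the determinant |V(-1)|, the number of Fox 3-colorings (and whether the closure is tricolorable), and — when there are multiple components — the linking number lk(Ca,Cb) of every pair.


V = -t^-6 + 2t^-5 - 2t^-4 + 3t^-3 - 3t^-2 + 2t^-1 - 1 + t
<D> = -A^-13 + A^-9 - 2A^-5 + 3A^-1 - 3A^3 + 2A^7 - 2A^11 + A^15 (w = -3)
1 component over 11 crossings, w = -3
9 Fox colorings among 3^11, |V(-1)| = 15: tricolorable
why: the span of V is 7, forcing >= 7 crossings in any diagram


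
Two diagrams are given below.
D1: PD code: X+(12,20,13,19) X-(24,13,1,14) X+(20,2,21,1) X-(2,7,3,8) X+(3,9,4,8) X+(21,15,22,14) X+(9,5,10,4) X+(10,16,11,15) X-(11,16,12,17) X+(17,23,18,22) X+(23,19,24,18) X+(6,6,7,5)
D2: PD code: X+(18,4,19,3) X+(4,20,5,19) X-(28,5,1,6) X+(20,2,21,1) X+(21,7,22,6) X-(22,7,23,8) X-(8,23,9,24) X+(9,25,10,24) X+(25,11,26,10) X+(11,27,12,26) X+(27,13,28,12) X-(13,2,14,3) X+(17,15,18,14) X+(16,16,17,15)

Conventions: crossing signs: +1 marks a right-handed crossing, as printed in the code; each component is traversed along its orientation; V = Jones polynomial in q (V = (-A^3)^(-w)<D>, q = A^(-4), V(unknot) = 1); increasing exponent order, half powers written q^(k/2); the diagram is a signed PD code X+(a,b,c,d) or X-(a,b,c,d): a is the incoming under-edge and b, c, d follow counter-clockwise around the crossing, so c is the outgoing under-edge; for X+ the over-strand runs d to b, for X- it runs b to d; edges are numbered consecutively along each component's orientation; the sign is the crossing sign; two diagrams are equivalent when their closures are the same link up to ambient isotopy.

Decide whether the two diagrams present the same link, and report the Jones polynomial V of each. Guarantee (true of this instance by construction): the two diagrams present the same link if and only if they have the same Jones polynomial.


equivalent: yes
D1 (bracket -A^-6 + A^-2 - A^2 + 2A^6 - A^10 + A^14; 12 crossings at w = +6): V = q - q^2 + 2q^3 - q^4 + q^5 - q^6
V(D2) = q - q^2 + 2q^3 - q^4 + q^5 - q^6  [14 crossings, <D> = -A^-6 + A^-2 - A^2 + 2A^6 - A^10 + A^14, w = +6]
observation: from 12 to 14 crossings by R-moves: one link, two diagrams


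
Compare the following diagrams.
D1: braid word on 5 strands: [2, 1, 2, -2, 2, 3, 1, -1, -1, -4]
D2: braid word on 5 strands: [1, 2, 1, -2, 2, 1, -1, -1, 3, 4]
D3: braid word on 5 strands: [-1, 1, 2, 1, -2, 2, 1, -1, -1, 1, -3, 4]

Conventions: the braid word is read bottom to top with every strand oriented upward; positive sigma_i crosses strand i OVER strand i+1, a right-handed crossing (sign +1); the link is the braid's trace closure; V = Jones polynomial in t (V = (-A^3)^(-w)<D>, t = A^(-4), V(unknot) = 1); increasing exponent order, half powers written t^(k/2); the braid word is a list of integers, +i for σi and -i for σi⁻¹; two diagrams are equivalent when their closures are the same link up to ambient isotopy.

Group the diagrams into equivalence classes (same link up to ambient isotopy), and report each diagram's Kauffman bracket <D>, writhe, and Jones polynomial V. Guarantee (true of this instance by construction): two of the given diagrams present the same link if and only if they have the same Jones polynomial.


classes: {D1, D2, D3}
V(D1) = 1  [10 crossings, <D> = A^6, w = +2]
V(D2) = 1  [10 crossings, <D> = A^12, w = +4]
D3 (bracket A^6; 12 crossings at w = +2): V = 1
note: all 3 diagrams share one V(t), hence one class


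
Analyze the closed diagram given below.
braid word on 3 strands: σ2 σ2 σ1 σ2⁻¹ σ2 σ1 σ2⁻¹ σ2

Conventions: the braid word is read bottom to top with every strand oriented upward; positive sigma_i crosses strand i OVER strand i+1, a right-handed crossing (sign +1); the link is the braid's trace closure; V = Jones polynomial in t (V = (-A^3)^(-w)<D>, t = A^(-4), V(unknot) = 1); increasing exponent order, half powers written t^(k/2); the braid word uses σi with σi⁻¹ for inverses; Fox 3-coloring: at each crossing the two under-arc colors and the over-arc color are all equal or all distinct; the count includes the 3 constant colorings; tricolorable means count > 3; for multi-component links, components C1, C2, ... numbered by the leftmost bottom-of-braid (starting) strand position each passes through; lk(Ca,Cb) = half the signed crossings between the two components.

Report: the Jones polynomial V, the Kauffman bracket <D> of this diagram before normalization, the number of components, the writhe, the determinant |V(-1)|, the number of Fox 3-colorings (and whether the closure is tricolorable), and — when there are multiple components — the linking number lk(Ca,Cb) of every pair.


Jones polynomial: V(t) = t + 2t^3 + t^5
<D> = A^-8 + 2 + A^8; writhe +4
components 3, writhe +4 (8 crossings)
linking number lk(C1,C2) = +1
lk(C1,C3): 0
lk(C2,C3) = +1
3-colorings: 3 of 3^8, det 4 — not tricolorable
note: det 4 = |V(-1)|; not divisible by 3, so not tricolorable


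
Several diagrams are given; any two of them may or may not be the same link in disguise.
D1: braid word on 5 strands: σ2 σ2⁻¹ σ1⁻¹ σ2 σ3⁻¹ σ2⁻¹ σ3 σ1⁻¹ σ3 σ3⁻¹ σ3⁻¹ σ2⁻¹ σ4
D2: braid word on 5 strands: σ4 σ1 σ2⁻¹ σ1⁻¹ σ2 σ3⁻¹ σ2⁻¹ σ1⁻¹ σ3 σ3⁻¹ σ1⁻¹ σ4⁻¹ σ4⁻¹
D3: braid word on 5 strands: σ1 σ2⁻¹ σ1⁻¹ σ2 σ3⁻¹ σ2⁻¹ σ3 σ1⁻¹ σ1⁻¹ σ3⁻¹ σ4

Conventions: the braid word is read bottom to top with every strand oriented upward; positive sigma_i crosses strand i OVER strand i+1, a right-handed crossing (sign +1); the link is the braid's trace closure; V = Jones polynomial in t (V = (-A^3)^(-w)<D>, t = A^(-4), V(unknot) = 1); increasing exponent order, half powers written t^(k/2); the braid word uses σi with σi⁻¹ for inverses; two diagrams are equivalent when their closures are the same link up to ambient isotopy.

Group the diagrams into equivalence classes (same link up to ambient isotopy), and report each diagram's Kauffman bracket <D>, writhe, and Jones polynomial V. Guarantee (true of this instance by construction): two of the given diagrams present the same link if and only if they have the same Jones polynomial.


equivalence classes: {D1, D2, D3}
D1 (bracket A^-7 + A; 13 crossings at w = -3): V = -t^(-5/2) - t^(-1/2)
V(D2) = -t^(-5/2) - t^(-1/2)  (w -5, c 13, <D> = A^-13 + A^-5)
V(D3) = -t^(-5/2) - t^(-1/2)  (w -3, c 11, <D> = A^-7 + A)
observation: all 3 diagrams share one V(t), hence one class


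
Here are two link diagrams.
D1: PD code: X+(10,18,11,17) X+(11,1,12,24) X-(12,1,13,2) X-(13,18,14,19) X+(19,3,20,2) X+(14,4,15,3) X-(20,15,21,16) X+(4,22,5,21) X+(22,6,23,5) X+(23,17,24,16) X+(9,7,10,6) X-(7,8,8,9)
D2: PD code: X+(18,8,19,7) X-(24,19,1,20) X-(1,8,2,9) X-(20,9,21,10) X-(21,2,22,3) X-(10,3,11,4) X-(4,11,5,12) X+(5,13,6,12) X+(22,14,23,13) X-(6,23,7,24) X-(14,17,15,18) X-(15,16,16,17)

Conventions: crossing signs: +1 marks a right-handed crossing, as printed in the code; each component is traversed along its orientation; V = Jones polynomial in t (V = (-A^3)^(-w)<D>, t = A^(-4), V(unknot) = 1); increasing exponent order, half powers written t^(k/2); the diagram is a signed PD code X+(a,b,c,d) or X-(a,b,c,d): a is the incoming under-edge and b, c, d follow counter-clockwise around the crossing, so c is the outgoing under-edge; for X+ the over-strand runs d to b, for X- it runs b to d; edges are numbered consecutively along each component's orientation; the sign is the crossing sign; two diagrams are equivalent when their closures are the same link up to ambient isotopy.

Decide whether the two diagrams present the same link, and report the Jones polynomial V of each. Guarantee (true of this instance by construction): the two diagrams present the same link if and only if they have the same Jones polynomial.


equivalent: no
D1 (bracket -A^-12 + A^-8 - A^-4 + 2 - A^4 + A^8; 12 crossings at w = +4): V = t - t^2 + 2t^3 - t^4 + t^5 - t^6
V(D2) = -t^-6 + t^-5 - t^-4 + 2t^-3 - t^-2 + t^-1  [12 crossings, <D> = A^-14 - A^-10 + 2A^-6 - A^-2 + A^2 - A^6, w = -6]
observation: comparing 2 Jones polynomials yields 2 groups
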